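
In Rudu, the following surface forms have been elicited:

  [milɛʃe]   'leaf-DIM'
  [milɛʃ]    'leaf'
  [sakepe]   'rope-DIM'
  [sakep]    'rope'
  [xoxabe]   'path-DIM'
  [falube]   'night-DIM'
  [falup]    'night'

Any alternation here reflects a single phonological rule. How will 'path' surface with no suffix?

'night' shows [b] ~ [p] at the end of the stem ([falube] vs [falup]).
But 'rope' keeps [p] in both environments ([sakepe], [sakep]), so there is no rule changing /p/ to [b] before the DIM suffix.
Therefore /b/ is basic and [p] is derived by word-final obstruent devoicing (voiced obstruents become voiceless word-finally).
From [xoxabe] the stem 'path' is /xoxab/; word-finally this yields [xoxap].

[xoxap]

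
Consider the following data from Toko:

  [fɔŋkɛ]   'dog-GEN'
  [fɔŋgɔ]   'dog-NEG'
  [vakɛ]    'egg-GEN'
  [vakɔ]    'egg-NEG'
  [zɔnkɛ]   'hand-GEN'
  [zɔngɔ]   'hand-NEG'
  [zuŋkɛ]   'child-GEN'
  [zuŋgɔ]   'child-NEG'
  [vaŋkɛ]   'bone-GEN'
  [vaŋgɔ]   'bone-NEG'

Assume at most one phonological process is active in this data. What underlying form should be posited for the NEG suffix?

/-gɔ/

The NEG suffix surfaces as [-gɔ] and [-kɔ], depending on the final segment of the stem.
By contrast the GEN suffix keeps its initial [k] throughout — that segment must be underlying.
The NEG suffix is therefore /-gɔ/ underlyingly, with post-vocalic devoicing: voiced stops become voiceless after a vowel.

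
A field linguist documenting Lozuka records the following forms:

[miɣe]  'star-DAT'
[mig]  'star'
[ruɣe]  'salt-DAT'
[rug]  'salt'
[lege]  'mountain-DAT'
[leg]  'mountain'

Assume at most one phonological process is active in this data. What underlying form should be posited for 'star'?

/miɣ/

In [miɣe] and [mig] the final segment of 'star' alternates: [ɣ] ~ [g].
But 'mountain' keeps [g] in both environments ([lege], [leg]), so there is no rule changing /g/ to [ɣ] before the DAT suffix.
The alternation reflects word-final hardening: voiced fricatives become stops word-finally. /ɣ/ is underlying.
Hence 'star' is /miɣ/ underlyingly.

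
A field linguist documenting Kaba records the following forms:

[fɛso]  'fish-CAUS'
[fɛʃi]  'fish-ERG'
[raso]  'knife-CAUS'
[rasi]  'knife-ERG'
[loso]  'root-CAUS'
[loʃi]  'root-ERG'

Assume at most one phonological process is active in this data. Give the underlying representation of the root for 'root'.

/loʃ/

'root' shows [s] ~ [ʃ] at the end of the stem ([loso] vs [loʃi]).
If /s/ were underlying and a rule turned it into [ʃ] before the ERG suffix, 'knife' would also alternate; but it has [s] in both [raso] and [rasi].
Therefore /ʃ/ is basic and [s] is derived by depalatalization (palato-alveolar /ʃ/ becomes [s] when no front vowel follows).
Hence 'root' is /loʃ/ underlyingly.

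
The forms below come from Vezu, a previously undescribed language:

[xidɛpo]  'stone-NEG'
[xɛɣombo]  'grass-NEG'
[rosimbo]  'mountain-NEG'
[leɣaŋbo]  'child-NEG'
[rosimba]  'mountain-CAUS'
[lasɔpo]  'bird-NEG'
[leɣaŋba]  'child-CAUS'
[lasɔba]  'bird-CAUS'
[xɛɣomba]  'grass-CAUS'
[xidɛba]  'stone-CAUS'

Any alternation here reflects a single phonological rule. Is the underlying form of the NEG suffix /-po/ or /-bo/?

The NEG suffix surfaces as [-bo] and [-po], depending on the final segment of the stem.
By contrast the CAUS suffix keeps its initial [b] throughout — that segment must be underlying.
The NEG suffix is therefore /-po/ underlyingly, with post-nasal voicing: voiceless stops become voiced after a nasal.

/-po/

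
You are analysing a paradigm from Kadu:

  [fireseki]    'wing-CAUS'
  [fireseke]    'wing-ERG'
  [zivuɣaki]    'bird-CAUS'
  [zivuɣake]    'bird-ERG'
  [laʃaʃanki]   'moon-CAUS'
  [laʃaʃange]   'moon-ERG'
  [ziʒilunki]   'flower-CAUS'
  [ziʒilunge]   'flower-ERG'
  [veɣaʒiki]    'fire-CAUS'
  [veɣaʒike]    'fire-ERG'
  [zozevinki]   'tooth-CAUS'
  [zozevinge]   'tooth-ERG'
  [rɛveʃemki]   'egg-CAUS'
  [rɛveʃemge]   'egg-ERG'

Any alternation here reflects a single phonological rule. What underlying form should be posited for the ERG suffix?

/-ge/

The ERG suffix surfaces as [-ge] and [-ke], depending on the final segment of the stem.
The CAUS suffix, which begins with [k], is invariant after every stem; so [k] is not altered by any rule here.
So the underlying form is /-ge/, and voiced stops become voiceless after a vowel.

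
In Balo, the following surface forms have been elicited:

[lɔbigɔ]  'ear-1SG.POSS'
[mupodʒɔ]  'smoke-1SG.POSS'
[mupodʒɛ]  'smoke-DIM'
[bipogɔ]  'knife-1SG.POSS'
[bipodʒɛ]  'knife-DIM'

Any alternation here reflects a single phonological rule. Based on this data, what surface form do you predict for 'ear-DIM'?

'knife' shows [g] ~ [dʒ] at the end of the stem ([bipogɔ] vs [bipodʒɛ]).
But 'smoke' keeps [dʒ] in both environments ([mupodʒɔ], [mupodʒɛ]), so there is no rule changing /dʒ/ to [g] before the 1SG.POSS suffix.
The underlying segment must be /g/; /g/ becomes palato-alveolar [dʒ] before a front vowel, yielding [dʒ] there.
The one attested form of 'ear', [lɔbigɔ], shows underlying /lɔbig/. Applying the same rule before a front vowel gives [lɔbidʒɛ].

[lɔbidʒɛ]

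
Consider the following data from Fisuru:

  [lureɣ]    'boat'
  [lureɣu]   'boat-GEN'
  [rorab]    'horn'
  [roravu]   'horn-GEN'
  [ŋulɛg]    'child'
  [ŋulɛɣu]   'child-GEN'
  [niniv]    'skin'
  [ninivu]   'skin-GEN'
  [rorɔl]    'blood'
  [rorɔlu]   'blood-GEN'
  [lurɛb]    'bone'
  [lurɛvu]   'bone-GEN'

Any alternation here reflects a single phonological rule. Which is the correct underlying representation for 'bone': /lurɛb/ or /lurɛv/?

'bone' shows [b] ~ [v] at the end of the stem ([lurɛb] vs [lurɛvu]).
If /v/ were underlying and a rule turned it into [b] in isolation, 'skin' would also alternate; but it has [v] in both [niniv] and [ninivu].
So /b/ is underlying, and a rule of intervocalic spirantization — voiced stops become fricatives between vowels — gives [v].

/lurɛb/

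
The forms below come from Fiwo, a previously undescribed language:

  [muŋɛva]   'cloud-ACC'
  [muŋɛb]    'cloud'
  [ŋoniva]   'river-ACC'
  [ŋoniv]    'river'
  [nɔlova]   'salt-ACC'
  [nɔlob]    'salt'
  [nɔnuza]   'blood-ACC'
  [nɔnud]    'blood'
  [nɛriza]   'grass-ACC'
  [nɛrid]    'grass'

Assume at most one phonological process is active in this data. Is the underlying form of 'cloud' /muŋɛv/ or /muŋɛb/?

/muŋɛb/

The root 'cloud' surfaces as [muŋɛva] and [muŋɛb], with a stem-final [v] ~ [b] alternation.
Compare 'river', with invariant [v] in [ŋoniva] and [ŋoniv]: an analysis with underlying /v/ and a rule producing [b] in isolation would wrongly predict alternation here too.
The alternation reflects intervocalic spirantization: voiced stops become fricatives between vowels. /b/ is underlying.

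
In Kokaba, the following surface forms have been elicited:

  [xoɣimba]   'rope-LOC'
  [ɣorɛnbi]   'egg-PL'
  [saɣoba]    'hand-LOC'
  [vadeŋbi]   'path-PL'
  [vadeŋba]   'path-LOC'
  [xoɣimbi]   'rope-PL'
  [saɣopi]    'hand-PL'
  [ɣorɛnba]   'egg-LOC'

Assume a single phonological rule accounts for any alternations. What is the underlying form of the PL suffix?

The PL suffix surfaces as [-bi] and [-pi], depending on the final segment of the stem.
By contrast the LOC suffix keeps its initial [b] throughout — that segment must be underlying.
So the underlying form is /-pi/, and voiceless stops become voiced after a nasal.

/-pi/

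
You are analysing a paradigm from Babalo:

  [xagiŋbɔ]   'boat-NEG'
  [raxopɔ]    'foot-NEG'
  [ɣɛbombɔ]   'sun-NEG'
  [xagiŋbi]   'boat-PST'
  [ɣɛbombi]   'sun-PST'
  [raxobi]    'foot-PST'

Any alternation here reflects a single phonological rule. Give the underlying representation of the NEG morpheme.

/-pɔ/

The NEG suffix surfaces as [-bɔ] and [-pɔ], depending on the final segment of the stem.
By contrast the PST suffix keeps its initial [b] throughout — that segment must be underlying.
So the underlying form is /-pɔ/, and voiceless stops become voiced after a nasal.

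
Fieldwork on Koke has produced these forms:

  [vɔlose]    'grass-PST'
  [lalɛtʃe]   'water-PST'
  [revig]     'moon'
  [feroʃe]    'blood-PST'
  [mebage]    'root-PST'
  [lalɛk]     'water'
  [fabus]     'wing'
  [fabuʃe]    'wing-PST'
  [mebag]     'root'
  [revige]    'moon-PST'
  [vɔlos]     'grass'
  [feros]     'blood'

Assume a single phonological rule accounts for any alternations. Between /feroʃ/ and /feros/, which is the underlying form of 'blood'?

The stem for 'blood' ends in [s] in [feros] but [ʃ] in [feroʃe].
Compare 'grass', with invariant [s] in [vɔlos] and [vɔlose]: an analysis with underlying /s/ and a rule producing [ʃ] before the PST suffix would wrongly predict alternation here too.
Therefore /ʃ/ is basic and [s] is derived by depalatalization (palato-alveolar /tʃ/ and /ʃ/ become [k] and [s] when no front vowel follows).

/feroʃ/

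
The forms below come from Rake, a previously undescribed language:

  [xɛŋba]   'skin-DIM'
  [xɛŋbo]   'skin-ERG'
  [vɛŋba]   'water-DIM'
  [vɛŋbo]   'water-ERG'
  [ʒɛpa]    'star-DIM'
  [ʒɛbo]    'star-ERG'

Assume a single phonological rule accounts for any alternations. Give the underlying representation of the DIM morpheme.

The DIM morpheme has two allomorphs, [-ba] and [-pa].
By contrast the ERG suffix keeps its initial [b] throughout — that segment must be underlying.
So the underlying form is /-pa/, and voiceless stops become voiced after a nasal.

/-pa/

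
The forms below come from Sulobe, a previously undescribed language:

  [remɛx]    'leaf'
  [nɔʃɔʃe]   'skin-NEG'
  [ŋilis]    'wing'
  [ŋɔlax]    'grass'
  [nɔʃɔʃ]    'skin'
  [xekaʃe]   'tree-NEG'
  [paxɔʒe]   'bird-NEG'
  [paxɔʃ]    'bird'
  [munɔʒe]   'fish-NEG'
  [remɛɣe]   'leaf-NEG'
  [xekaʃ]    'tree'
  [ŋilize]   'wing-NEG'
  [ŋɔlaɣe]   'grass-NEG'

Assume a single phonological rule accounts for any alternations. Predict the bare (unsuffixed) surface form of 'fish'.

[munɔʃ]

'bird' shows [ʃ] ~ [ʒ] at the end of the stem ([paxɔʃ] vs [paxɔʒe]).
But 'skin' keeps [ʃ] in both environments ([nɔʃɔʃ], [nɔʃɔʃe]), so there is no rule changing /ʃ/ to [ʒ] before the NEG suffix.
So /ʒ/ is underlying, and a rule of word-final obstruent devoicing — voiced obstruents become voiceless word-finally — gives [ʃ].
The one attested form of 'fish', [munɔʒe], shows underlying /munɔʒ/. Applying the same rule word-finally gives [munɔʃ].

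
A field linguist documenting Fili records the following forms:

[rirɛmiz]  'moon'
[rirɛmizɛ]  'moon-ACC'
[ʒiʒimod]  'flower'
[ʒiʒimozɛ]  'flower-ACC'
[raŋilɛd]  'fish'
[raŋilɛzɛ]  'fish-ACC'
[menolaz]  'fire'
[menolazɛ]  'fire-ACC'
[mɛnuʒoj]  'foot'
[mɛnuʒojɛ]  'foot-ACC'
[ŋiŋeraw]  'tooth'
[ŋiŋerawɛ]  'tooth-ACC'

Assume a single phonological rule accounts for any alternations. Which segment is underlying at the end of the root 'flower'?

The stem for 'flower' ends in [d] in [ʒiʒimod] but [z] in [ʒiʒimozɛ].
The stem 'fire' ([menolaz], [menolazɛ]) shows [z] unchanged in both environments, so [z] cannot be basic with [d] derived in isolation.
The alternation reflects intervocalic spirantization: voiced stops become fricatives between vowels. /d/ is underlying.

/d/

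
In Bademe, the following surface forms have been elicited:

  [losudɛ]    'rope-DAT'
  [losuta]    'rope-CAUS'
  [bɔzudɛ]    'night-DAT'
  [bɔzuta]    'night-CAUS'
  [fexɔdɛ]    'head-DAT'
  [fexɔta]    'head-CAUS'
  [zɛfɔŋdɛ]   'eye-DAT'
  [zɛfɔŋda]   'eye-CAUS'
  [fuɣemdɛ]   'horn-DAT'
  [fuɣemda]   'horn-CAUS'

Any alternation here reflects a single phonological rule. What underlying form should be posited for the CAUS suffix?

/-ta/

The CAUS morpheme has two allomorphs, [-da] and [-ta].
The DAT suffix, which begins with [d], is invariant after every stem; so [d] is not altered by any rule here.
So the underlying form is /-ta/, and voiceless stops become voiced after a nasal.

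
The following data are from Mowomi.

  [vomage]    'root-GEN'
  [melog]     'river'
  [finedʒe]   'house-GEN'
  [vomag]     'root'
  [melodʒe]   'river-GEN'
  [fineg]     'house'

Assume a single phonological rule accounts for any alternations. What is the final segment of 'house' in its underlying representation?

/dʒ/

'house' shows [dʒ] ~ [g] at the end of the stem ([finedʒe] vs [fineg]).
Compare 'root', with invariant [g] in [vomage] and [vomag]: an analysis with underlying /g/ and a rule producing [dʒ] before the GEN suffix would wrongly predict alternation here too.
Therefore /dʒ/ is basic and [g] is derived by depalatalization (palato-alveolar /dʒ/ becomes [g] when no front vowel follows).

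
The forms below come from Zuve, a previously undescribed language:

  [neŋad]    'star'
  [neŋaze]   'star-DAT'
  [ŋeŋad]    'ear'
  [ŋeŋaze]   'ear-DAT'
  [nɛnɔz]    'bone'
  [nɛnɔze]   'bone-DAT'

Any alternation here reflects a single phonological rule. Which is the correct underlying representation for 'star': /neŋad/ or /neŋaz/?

/neŋad/

The root 'star' surfaces as [neŋad] and [neŋaze], with a stem-final [d] ~ [z] alternation.
Compare 'bone', with invariant [z] in [nɛnɔz] and [nɛnɔze]: an analysis with underlying /z/ and a rule producing [d] in isolation would wrongly predict alternation here too.
So /d/ is underlying, and a rule of intervocalic spirantization — voiced stops become fricatives between vowels — gives [z].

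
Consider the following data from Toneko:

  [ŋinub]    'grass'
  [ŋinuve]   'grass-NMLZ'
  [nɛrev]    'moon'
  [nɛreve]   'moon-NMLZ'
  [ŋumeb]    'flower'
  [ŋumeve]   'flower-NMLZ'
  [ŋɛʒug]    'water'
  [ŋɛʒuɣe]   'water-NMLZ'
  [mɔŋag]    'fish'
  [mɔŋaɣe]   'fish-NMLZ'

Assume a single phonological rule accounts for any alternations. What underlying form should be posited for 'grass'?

In [ŋinub] and [ŋinuve] the final segment of 'grass' alternates: [b] ~ [v].
The stem 'moon' ([nɛrev], [nɛreve]) shows [v] unchanged in both environments, so [v] cannot be basic with [b] derived in isolation.
The underlying segment must be /b/; voiced stops become fricatives between vowels, yielding [v] there.
Hence 'grass' is /ŋinub/ underlyingly.

/ŋinub/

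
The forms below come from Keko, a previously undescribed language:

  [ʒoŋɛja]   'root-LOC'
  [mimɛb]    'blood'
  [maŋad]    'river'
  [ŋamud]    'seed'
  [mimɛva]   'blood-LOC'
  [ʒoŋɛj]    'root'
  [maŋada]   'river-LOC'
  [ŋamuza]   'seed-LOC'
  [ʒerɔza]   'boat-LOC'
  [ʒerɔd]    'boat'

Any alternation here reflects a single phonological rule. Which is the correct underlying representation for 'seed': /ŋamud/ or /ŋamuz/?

/ŋamuz/

The root 'seed' surfaces as [ŋamuza] and [ŋamud], with a stem-final [z] ~ [d] alternation.
The stem 'river' ([maŋada], [maŋad]) shows [d] unchanged in both environments, so [d] cannot be basic with [z] derived before the LOC suffix.
The alternation reflects word-final hardening: voiced fricatives become stops word-finally. /z/ is underlying.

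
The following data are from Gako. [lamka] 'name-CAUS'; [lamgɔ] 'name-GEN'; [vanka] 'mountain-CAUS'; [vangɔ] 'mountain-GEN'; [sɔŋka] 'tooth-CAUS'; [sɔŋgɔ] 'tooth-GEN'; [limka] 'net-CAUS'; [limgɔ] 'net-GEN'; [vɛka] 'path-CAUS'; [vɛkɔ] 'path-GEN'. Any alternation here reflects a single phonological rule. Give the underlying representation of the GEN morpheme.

The GEN suffix surfaces as [-gɔ] and [-kɔ], depending on the final segment of the stem.
The CAUS suffix, which begins with [k], is invariant after every stem; so [k] is not altered by any rule here.
So the underlying form is /-gɔ/, and voiced stops become voiceless after a vowel.

/-gɔ/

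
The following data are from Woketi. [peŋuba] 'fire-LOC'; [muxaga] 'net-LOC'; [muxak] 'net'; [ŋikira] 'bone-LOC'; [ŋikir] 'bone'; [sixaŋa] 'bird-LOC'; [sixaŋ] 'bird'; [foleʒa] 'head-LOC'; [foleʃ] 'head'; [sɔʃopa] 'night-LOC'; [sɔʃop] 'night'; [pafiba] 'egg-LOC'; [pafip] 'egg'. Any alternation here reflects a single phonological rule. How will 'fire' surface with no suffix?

The stem for 'egg' ends in [b] in [pafiba] but [p] in [pafip].
But 'night' keeps [p] in both environments ([sɔʃopa], [sɔʃop]), so there is no rule changing /p/ to [b] before the LOC suffix.
The underlying segment must be /b/; voiced obstruents become voiceless word-finally, yielding [p] there.
The one attested form of 'fire', [peŋuba], shows underlying /peŋub/. Applying the same rule word-finally gives [peŋup].

[peŋup]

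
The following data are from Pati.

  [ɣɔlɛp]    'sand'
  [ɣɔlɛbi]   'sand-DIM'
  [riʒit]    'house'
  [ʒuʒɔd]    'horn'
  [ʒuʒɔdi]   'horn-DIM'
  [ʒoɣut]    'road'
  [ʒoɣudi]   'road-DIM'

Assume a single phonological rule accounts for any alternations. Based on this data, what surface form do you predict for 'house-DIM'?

In [ʒoɣut] and [ʒoɣudi] the final segment of 'road' alternates: [t] ~ [d].
But 'horn' keeps [d] in both environments ([ʒuʒɔd], [ʒuʒɔdi]), so there is no rule changing /d/ to [t] in isolation.
The underlying segment must be /t/; voiceless stops become voiced between vowels, yielding [d] there.
From [riʒit] the stem 'house' is /riʒit/; between vowels this yields [riʒidi].

[riʒidi]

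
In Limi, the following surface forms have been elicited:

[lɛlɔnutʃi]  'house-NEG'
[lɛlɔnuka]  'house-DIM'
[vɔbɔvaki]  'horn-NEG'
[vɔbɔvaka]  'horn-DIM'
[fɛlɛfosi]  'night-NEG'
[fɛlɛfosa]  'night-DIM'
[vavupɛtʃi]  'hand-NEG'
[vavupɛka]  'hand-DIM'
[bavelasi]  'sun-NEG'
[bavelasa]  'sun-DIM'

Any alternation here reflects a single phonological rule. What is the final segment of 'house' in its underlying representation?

/tʃ/

The stem for 'house' ends in [tʃ] in [lɛlɔnutʃi] but [k] in [lɛlɔnuka].
Compare 'horn', with invariant [k] in [vɔbɔvaki] and [vɔbɔvaka]: an analysis with underlying /k/ and a rule producing [tʃ] before the NEG suffix would wrongly predict alternation here too.
Therefore /tʃ/ is basic and [k] is derived by depalatalization (palato-alveolar /tʃ/ becomes [k] when no front vowel follows).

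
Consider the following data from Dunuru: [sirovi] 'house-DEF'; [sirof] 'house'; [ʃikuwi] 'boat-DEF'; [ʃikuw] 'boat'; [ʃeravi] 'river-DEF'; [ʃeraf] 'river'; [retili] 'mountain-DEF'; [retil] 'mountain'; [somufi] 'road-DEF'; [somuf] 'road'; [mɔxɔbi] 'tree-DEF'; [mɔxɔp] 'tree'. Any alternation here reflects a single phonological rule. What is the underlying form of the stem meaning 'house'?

The stem for 'house' ends in [v] in [sirovi] but [f] in [sirof].
The stem 'road' ([somufi], [somuf]) shows [f] unchanged in both environments, so [f] cannot be basic with [v] derived before the DEF suffix.
Therefore /v/ is basic and [f] is derived by word-final obstruent devoicing (voiced obstruents become voiceless word-finally).

/sirov/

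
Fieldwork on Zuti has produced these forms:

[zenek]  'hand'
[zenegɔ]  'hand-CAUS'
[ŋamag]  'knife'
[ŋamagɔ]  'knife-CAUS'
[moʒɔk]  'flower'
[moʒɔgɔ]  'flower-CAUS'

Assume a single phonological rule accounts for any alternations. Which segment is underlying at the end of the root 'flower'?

The root 'flower' surfaces as [moʒɔk] and [moʒɔgɔ], with a stem-final [k] ~ [g] alternation.
If /g/ were underlying and a rule turned it into [k] in isolation, 'knife' would also alternate; but it has [g] in both [ŋamag] and [ŋamagɔ].
The underlying segment must be /k/; voiceless stops become voiced between vowels, yielding [g] there.

/k/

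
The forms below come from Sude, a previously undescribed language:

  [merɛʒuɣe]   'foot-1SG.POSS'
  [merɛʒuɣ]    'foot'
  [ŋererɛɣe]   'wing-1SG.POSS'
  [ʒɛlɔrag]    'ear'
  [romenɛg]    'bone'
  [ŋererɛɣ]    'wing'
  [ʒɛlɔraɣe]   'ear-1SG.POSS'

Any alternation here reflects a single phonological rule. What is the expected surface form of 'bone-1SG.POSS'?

In [ʒɛlɔraɣe] and [ʒɛlɔrag] the final segment of 'ear' alternates: [ɣ] ~ [g].
If /ɣ/ were underlying and a rule turned it into [g] in isolation, 'wing' would also alternate; but it has [ɣ] in both [ŋererɛɣe] and [ŋererɛɣ].
Therefore /g/ is basic and [ɣ] is derived by intervocalic spirantization (voiced stops become fricatives between vowels).
The one attested form of 'bone', [romenɛg], shows underlying /romenɛg/. Applying the same rule between vowels gives [romenɛɣe].

[romenɛɣe]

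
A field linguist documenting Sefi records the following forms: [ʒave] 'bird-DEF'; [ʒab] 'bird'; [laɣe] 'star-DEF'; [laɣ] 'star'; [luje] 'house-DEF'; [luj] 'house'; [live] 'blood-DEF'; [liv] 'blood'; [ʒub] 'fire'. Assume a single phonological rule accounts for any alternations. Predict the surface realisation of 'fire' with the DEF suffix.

'bird' shows [v] ~ [b] at the end of the stem ([ʒave] vs [ʒab]).
But 'blood' keeps [v] in both environments ([live], [liv]), so there is no rule changing /v/ to [b] in isolation.
The alternation reflects intervocalic spirantization: voiced stops become fricatives between vowels. /b/ is underlying.
From [ʒub] the stem 'fire' is /ʒub/; between vowels this yields [ʒuve].

[ʒuve]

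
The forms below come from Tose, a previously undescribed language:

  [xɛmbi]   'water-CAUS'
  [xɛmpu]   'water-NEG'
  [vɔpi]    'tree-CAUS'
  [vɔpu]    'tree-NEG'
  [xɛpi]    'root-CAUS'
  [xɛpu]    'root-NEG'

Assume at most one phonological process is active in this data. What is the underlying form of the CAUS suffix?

The CAUS morpheme has two allomorphs, [-bi] and [-pi].
The NEG suffix, which begins with [p], is invariant after every stem; so [p] is not altered by any rule here.
The CAUS suffix is therefore /-bi/ underlyingly, with post-vocalic devoicing: voiced stops become voiceless after a vowel.

/-bi/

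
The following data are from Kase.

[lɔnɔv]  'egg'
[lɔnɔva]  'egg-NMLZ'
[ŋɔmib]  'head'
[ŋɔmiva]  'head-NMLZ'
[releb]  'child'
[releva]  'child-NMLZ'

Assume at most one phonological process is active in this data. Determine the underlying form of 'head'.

/ŋɔmib/

'head' shows [b] ~ [v] at the end of the stem ([ŋɔmib] vs [ŋɔmiva]).
But 'egg' keeps [v] in both environments ([lɔnɔv], [lɔnɔva]), so there is no rule changing /v/ to [b] in isolation.
Therefore /b/ is basic and [v] is derived by intervocalic spirantization (voiced stops become fricatives between vowels).
The underlying form of 'head' is therefore /ŋɔmib/.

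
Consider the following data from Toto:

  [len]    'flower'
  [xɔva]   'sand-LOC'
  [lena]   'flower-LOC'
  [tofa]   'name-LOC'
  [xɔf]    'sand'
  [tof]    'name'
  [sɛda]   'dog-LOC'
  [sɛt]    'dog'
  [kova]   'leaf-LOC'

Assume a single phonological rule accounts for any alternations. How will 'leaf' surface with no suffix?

[kof]

In [xɔva] and [xɔf] the final segment of 'sand' alternates: [v] ~ [f].
But 'name' keeps [f] in both environments ([tofa], [tof]), so there is no rule changing /f/ to [v] before the LOC suffix.
The alternation reflects word-final obstruent devoicing: voiced obstruents become voiceless word-finally. /v/ is underlying.
The one attested form of 'leaf', [kova], shows underlying /kov/. Applying the same rule word-finally gives [kof].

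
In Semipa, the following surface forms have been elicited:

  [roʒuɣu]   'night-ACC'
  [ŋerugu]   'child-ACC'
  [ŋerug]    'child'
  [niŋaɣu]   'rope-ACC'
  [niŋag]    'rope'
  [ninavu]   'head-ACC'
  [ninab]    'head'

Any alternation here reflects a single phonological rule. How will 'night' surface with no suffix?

[roʒug]

The stem for 'rope' ends in [ɣ] in [niŋaɣu] but [g] in [niŋag].
But 'child' keeps [g] in both environments ([ŋerugu], [ŋerug]), so there is no rule changing /g/ to [ɣ] before the ACC suffix.
The underlying segment must be /ɣ/; voiced fricatives become stops word-finally, yielding [g] there.
From [roʒuɣu] the stem 'night' is /roʒuɣ/; word-finally this yields [roʒug].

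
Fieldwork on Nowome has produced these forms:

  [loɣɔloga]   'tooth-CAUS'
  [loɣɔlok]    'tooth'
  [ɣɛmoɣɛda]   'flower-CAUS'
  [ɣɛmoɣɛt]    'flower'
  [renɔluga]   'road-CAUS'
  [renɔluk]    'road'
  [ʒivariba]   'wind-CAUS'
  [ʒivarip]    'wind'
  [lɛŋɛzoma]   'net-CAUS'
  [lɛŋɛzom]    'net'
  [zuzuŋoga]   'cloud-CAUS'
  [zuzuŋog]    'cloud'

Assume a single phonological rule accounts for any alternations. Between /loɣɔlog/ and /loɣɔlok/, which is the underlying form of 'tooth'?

/loɣɔlok/

The stem for 'tooth' ends in [g] in [loɣɔloga] but [k] in [loɣɔlok].
Compare 'cloud', with invariant [g] in [zuzuŋoga] and [zuzuŋog]: an analysis with underlying /g/ and a rule producing [k] in isolation would wrongly predict alternation here too.
The alternation reflects intervocalic voicing: voiceless stops become voiced between vowels. /k/ is underlying.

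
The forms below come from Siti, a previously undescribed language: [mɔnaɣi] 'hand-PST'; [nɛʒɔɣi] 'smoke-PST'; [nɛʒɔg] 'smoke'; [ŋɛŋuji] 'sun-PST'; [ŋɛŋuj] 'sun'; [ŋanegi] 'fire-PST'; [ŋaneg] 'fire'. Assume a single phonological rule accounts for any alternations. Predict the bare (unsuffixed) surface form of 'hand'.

[mɔnag]

In [nɛʒɔɣi] and [nɛʒɔg] the final segment of 'smoke' alternates: [ɣ] ~ [g].
Compare 'fire', with invariant [g] in [ŋanegi] and [ŋaneg]: an analysis with underlying /g/ and a rule producing [ɣ] before the PST suffix would wrongly predict alternation here too.
The alternation reflects word-final hardening: voiced fricatives become stops word-finally. /ɣ/ is underlying.
From [mɔnaɣi] the stem 'hand' is /mɔnaɣ/; word-finally this yields [mɔnag].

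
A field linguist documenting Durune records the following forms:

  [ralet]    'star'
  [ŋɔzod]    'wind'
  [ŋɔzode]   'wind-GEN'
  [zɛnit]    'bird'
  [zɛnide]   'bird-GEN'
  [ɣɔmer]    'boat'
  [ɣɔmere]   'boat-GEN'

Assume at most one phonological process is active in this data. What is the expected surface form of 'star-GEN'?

'bird' shows [t] ~ [d] at the end of the stem ([zɛnit] vs [zɛnide]).
Compare 'wind', with invariant [d] in [ŋɔzod] and [ŋɔzode]: an analysis with underlying /d/ and a rule producing [t] in isolation would wrongly predict alternation here too.
So /t/ is underlying, and a rule of intervocalic voicing — voiceless stops become voiced between vowels — gives [d].
From [ralet] the stem 'star' is /ralet/; between vowels this yields [ralede].

[ralede]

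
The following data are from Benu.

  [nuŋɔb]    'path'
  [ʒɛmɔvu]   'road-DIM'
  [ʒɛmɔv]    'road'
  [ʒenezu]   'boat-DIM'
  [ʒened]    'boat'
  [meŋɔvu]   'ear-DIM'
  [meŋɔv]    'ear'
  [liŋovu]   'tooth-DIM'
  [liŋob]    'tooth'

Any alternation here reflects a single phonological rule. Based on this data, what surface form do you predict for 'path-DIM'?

[nuŋɔvu]

The stem for 'tooth' ends in [v] in [liŋovu] but [b] in [liŋob].
If /v/ were underlying and a rule turned it into [b] in isolation, 'road' would also alternate; but it has [v] in both [ʒɛmɔvu] and [ʒɛmɔv].
The alternation reflects intervocalic spirantization: voiced stops become fricatives between vowels. /b/ is underlying.
From [nuŋɔb] the stem 'path' is /nuŋɔb/; between vowels this yields [nuŋɔvu].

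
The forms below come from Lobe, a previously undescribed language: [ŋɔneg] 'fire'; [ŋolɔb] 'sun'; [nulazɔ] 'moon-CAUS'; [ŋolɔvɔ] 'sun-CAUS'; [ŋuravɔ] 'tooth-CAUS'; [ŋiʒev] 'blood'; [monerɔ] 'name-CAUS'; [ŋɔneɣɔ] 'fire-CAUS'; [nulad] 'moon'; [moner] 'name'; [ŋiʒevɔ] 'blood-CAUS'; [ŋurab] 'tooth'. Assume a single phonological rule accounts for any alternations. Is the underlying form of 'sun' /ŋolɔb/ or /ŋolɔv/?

The stem for 'sun' ends in [b] in [ŋolɔb] but [v] in [ŋolɔvɔ].
The stem 'blood' ([ŋiʒev], [ŋiʒevɔ]) shows [v] unchanged in both environments, so [v] cannot be basic with [b] derived in isolation.
The underlying segment must be /b/; voiced stops become fricatives between vowels, yielding [v] there.

/ŋolɔb/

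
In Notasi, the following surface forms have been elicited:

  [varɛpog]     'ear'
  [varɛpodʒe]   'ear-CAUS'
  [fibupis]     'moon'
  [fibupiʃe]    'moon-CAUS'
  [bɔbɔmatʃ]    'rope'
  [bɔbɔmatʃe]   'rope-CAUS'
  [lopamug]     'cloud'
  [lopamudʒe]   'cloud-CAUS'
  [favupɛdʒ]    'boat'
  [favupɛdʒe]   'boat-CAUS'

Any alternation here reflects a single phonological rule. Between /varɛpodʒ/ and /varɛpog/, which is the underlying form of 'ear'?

In [varɛpog] and [varɛpodʒe] the final segment of 'ear' alternates: [g] ~ [dʒ].
But 'boat' keeps [dʒ] in both environments ([favupɛdʒ], [favupɛdʒe]), so there is no rule changing /dʒ/ to [g] in isolation.
Therefore /g/ is basic and [dʒ] is derived by palatalization before a front vowel (/g/ and /s/ become palato-alveolar [dʒ] and [ʃ] before a front vowel).

/varɛpog/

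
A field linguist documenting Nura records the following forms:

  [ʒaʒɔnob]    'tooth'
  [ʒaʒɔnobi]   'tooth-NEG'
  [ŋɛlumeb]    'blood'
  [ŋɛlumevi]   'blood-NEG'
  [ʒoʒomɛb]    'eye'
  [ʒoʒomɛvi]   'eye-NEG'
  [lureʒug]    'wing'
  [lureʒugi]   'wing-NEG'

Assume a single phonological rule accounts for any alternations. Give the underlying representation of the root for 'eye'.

In [ʒoʒomɛb] and [ʒoʒomɛvi] the final segment of 'eye' alternates: [b] ~ [v].
The stem 'tooth' ([ʒaʒɔnob], [ʒaʒɔnobi]) shows [b] unchanged in both environments, so [b] cannot be basic with [v] derived before the NEG suffix.
Therefore /v/ is basic and [b] is derived by word-final hardening (voiced fricatives become stops word-finally).
So 'eye' = /ʒoʒomɛv/.

/ʒoʒomɛv/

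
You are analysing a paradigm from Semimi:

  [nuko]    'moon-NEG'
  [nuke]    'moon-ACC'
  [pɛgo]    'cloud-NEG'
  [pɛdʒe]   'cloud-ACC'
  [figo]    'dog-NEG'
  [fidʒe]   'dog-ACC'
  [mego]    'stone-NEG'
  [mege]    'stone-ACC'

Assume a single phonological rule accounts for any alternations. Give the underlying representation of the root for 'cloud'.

The stem for 'cloud' ends in [g] in [pɛgo] but [dʒ] in [pɛdʒe].
The stem 'stone' ([mego], [mege]) shows [g] unchanged in both environments, so [g] cannot be basic with [dʒ] derived before the ACC suffix.
The alternation reflects depalatalization: palato-alveolar /dʒ/ becomes [g] when no front vowel follows. /dʒ/ is underlying.
So 'cloud' = /pɛdʒ/.

/pɛdʒ/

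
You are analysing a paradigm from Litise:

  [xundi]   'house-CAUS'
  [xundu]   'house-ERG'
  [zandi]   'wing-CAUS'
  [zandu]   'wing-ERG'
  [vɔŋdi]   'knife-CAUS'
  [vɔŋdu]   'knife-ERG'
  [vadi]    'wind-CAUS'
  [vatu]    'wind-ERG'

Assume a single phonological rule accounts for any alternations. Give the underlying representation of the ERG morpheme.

The ERG suffix surfaces as [-du] and [-tu], depending on the final segment of the stem.
By contrast the CAUS suffix keeps its initial [d] throughout — that segment must be underlying.
The ERG suffix is therefore /-tu/ underlyingly, with post-nasal voicing: voiceless stops become voiced after a nasal.

/-tu/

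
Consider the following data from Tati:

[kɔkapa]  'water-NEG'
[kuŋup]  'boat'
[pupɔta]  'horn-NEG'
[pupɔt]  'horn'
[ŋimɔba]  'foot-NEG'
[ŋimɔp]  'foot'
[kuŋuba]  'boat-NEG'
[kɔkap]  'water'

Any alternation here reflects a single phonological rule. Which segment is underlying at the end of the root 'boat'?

/b/

In [kuŋuba] and [kuŋup] the final segment of 'boat' alternates: [b] ~ [p].
The stem 'water' ([kɔkapa], [kɔkap]) shows [p] unchanged in both environments, so [p] cannot be basic with [b] derived before the NEG suffix.
Therefore /b/ is basic and [p] is derived by word-final obstruent devoicing (voiced obstruents become voiceless word-finally).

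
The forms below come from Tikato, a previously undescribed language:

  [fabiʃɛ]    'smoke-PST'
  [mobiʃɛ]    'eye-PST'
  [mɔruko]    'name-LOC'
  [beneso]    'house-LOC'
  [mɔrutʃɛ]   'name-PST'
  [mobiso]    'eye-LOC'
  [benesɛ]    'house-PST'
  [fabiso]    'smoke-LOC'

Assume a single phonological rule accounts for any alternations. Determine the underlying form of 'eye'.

In [mobiso] and [mobiʃɛ] the final segment of 'eye' alternates: [s] ~ [ʃ].
But 'house' keeps [s] in both environments ([beneso], [benesɛ]), so there is no rule changing /s/ to [ʃ] before the PST suffix.
The underlying segment must be /ʃ/; palato-alveolar /tʃ/ and /ʃ/ become [k] and [s] when no front vowel follows, yielding [s] there.

/mobiʃ/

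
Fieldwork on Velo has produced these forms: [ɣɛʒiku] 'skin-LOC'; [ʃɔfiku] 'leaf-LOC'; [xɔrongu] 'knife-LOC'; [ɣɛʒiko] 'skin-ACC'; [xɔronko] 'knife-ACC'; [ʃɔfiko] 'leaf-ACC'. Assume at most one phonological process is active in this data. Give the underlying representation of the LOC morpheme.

The LOC morpheme has two allomorphs, [-gu] and [-ku].
The ACC suffix, which begins with [k], is invariant after every stem; so [k] is not altered by any rule here.
So the underlying form is /-gu/, and voiced stops become voiceless after a vowel.

/-gu/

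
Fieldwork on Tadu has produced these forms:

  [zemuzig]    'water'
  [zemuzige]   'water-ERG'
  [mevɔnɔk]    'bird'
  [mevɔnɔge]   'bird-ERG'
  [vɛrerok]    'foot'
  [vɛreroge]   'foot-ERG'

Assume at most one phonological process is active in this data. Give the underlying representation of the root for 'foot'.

/vɛrerok/

'foot' shows [k] ~ [g] at the end of the stem ([vɛrerok] vs [vɛreroge]).
The stem 'water' ([zemuzig], [zemuzige]) shows [g] unchanged in both environments, so [g] cannot be basic with [k] derived in isolation.
So /k/ is underlying, and a rule of intervocalic voicing — voiceless stops become voiced between vowels — gives [g].
The underlying form of 'foot' is therefore /vɛrerok/.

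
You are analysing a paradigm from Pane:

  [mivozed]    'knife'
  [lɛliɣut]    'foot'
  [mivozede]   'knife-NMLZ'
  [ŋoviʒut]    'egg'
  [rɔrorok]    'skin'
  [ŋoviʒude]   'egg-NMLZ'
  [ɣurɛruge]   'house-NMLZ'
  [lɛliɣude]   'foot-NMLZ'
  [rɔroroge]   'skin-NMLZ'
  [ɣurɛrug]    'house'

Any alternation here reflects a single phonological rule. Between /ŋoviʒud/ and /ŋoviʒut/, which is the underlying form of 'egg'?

/ŋoviʒut/

'egg' shows [d] ~ [t] at the end of the stem ([ŋoviʒude] vs [ŋoviʒut]).
Compare 'knife', with invariant [d] in [mivozede] and [mivozed]: an analysis with underlying /d/ and a rule producing [t] in isolation would wrongly predict alternation here too.
The alternation reflects intervocalic voicing: voiceless stops become voiced between vowels. /t/ is underlying.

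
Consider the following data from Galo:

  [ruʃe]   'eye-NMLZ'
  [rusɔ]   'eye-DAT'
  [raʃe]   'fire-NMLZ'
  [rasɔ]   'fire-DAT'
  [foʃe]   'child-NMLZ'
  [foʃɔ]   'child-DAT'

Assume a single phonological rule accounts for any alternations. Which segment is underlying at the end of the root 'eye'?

/s/

The stem for 'eye' ends in [ʃ] in [ruʃe] but [s] in [rusɔ].
But 'child' keeps [ʃ] in both environments ([foʃe], [foʃɔ]), so there is no rule changing /ʃ/ to [s] before the DAT suffix.
So /s/ is underlying, and a rule of palatalization before a front vowel — /s/ becomes palato-alveolar [ʃ] before a front vowel — gives [ʃ].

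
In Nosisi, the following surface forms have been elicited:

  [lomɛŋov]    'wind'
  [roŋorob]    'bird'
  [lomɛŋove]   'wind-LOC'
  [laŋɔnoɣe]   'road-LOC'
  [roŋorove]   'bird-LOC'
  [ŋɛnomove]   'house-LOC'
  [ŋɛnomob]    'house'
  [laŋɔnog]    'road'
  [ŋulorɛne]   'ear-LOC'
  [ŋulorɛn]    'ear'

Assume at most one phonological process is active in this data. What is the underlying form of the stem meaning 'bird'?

/roŋorob/

The stem for 'bird' ends in [b] in [roŋorob] but [v] in [roŋorove].
Compare 'wind', with invariant [v] in [lomɛŋov] and [lomɛŋove]: an analysis with underlying /v/ and a rule producing [b] in isolation would wrongly predict alternation here too.
Therefore /b/ is basic and [v] is derived by intervocalic spirantization (voiced stops become fricatives between vowels).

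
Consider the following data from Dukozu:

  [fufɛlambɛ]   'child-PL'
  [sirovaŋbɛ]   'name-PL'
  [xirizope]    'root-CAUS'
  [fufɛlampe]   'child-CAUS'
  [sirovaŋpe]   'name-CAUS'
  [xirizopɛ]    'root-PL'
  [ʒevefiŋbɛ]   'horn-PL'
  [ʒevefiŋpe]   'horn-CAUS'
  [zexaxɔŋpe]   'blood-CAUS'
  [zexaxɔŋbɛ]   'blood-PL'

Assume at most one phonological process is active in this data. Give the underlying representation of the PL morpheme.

/-bɛ/

The PL suffix surfaces as [-bɛ] and [-pɛ], depending on the final segment of the stem.
By contrast the CAUS suffix keeps its initial [p] throughout — that segment must be underlying.
The PL suffix is therefore /-bɛ/ underlyingly, with post-vocalic devoicing: voiced stops become voiceless after a vowel.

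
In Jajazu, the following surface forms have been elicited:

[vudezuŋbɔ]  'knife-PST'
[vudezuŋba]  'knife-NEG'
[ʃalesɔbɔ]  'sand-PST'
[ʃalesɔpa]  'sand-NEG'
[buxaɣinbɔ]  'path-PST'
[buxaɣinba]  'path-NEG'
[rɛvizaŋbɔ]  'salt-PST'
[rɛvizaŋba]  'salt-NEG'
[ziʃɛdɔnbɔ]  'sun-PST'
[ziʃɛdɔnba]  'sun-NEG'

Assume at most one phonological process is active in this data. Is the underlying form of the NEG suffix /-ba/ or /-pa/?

/-pa/

The NEG morpheme has two allomorphs, [-ba] and [-pa].
The PST suffix, which begins with [b], is invariant after every stem; so [b] is not altered by any rule here.
So the underlying form is /-pa/, and voiceless stops become voiced after a nasal.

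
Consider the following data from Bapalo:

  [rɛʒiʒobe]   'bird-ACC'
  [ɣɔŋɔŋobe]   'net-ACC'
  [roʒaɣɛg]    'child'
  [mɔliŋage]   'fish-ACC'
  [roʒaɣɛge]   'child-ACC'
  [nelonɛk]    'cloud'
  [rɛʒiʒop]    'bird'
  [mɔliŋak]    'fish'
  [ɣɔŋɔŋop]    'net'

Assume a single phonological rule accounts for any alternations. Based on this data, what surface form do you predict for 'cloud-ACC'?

[nelonɛge]

'fish' shows [k] ~ [g] at the end of the stem ([mɔliŋak] vs [mɔliŋage]).
The stem 'child' ([roʒaɣɛg], [roʒaɣɛge]) shows [g] unchanged in both environments, so [g] cannot be basic with [k] derived in isolation.
So /k/ is underlying, and a rule of intervocalic voicing — voiceless stops become voiced between vowels — gives [g].
The one attested form of 'cloud', [nelonɛk], shows underlying /nelonɛk/. Applying the same rule between vowels gives [nelonɛge].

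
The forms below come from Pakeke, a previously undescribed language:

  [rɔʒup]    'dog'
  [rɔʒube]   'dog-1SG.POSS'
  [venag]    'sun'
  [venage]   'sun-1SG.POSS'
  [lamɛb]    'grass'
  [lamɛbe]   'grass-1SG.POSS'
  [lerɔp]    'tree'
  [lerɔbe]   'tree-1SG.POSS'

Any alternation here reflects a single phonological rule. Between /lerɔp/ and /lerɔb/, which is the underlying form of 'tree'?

In [lerɔp] and [lerɔbe] the final segment of 'tree' alternates: [p] ~ [b].
But 'grass' keeps [b] in both environments ([lamɛb], [lamɛbe]), so there is no rule changing /b/ to [p] in isolation.
The alternation reflects intervocalic voicing: voiceless stops become voiced between vowels. /p/ is underlying.

/lerɔp/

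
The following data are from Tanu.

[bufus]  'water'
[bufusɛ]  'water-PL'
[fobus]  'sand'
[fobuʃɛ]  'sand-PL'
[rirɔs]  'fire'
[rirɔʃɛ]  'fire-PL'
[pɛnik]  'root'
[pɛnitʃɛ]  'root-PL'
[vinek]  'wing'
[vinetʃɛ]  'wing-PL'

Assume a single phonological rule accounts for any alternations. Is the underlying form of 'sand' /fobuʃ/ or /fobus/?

/fobuʃ/

The stem for 'sand' ends in [s] in [fobus] but [ʃ] in [fobuʃɛ].
The stem 'water' ([bufus], [bufusɛ]) shows [s] unchanged in both environments, so [s] cannot be basic with [ʃ] derived before the PL suffix.
The underlying segment must be /ʃ/; palato-alveolar /tʃ/ and /ʃ/ become [k] and [s] when no front vowel follows, yielding [s] there.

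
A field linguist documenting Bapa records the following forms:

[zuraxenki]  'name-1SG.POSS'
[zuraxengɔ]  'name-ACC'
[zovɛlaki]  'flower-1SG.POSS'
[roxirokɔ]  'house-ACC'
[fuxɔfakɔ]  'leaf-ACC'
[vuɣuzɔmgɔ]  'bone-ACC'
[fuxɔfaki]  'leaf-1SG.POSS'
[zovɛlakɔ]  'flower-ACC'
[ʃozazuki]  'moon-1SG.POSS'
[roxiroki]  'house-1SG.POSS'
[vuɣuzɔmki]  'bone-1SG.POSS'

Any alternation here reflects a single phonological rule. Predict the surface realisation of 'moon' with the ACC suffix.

The ACC suffix surfaces as [-gɔ] and [-kɔ], depending on the final segment of the stem.
By contrast the 1SG.POSS suffix keeps its initial [k] throughout — that segment must be underlying.
The ACC suffix is therefore /-gɔ/ underlyingly, with post-vocalic devoicing: voiced stops become voiceless after a vowel.
After 'moon', which ends in a vowel, the suffix surfaces as [-kɔ], giving [ʃozazukɔ].

[ʃozazukɔ]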